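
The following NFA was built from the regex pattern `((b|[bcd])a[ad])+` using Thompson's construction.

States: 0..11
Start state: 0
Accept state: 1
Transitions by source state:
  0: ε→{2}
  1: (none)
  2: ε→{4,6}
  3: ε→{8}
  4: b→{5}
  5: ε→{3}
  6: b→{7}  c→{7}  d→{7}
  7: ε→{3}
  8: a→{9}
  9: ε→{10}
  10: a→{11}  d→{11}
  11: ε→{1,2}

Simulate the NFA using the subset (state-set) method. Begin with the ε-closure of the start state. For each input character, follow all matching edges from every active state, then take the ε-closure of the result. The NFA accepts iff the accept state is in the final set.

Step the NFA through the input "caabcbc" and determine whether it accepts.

Answer: REJECT

Trace:
S₀ = ε-closure({0}) = {0,2,4,6}
'c' @ 1: {3,7,8}
'a' @ 2: {9,10}
'a' @ 3: {1,2,4,6,11}  [accepting]
'b' @ 4: {3,5,7,8}
'c' @ 5: {}  — dead — no transitions
rest 'bc' ignored (set empty)
after full input: {}  (accept=1 not in)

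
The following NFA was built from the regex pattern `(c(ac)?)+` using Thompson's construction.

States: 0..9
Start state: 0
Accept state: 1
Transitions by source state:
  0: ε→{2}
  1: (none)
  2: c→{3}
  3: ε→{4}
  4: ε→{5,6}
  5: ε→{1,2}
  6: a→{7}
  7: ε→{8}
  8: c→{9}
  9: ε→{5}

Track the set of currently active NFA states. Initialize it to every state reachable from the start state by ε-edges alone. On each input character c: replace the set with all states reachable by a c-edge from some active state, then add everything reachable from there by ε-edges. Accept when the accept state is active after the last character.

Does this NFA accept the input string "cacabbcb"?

start: ε-closure({0}) = {0,2}
'c' @ 1: {1,2,3,4,5,6}  [accepting]
'a' @ 2: {7,8}
'c' @ 3: {1,2,5,9}  [accepting]
'a' @ 4: {}  — no active states
rest 'bbcb' ignored (set empty)
final: {}; accept 1 not in set

Answer: REJECT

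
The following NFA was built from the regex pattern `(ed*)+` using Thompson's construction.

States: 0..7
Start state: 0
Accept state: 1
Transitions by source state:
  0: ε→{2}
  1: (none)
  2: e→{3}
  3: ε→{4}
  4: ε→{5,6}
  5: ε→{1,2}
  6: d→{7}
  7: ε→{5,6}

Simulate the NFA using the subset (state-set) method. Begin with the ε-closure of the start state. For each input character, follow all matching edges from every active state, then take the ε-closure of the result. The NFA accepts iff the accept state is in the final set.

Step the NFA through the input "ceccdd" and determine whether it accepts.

initial (ε-close {0}): {0,2}
'c' @ 1: {}  — dead — no transitions
rest 'eccdd' ignored (set empty)
final: {}; accept 1 not in set

Answer: REJECT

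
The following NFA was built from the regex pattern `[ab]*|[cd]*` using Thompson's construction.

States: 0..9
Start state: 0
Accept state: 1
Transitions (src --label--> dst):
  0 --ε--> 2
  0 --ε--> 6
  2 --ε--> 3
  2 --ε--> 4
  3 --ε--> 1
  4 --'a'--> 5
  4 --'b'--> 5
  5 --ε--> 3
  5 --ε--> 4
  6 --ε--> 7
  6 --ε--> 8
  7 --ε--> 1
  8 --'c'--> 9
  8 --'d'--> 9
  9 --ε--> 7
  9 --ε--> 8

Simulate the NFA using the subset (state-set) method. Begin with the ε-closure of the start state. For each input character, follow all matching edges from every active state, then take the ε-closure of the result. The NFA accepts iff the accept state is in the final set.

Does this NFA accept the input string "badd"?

Answer: REJECT

Trace:
S₀ = ε-closure({0}) = {0,1,2,3,4,6,7,8}
'b' @ 1: {1,3,4,5}  (accept∈set)
'a' @ 2: {1,3,4,5}  (accept∈set)
'd' @ 3: {}  — state set empty
rest 'd' ignored (set empty)
after full input: {}  (accept=1 not in)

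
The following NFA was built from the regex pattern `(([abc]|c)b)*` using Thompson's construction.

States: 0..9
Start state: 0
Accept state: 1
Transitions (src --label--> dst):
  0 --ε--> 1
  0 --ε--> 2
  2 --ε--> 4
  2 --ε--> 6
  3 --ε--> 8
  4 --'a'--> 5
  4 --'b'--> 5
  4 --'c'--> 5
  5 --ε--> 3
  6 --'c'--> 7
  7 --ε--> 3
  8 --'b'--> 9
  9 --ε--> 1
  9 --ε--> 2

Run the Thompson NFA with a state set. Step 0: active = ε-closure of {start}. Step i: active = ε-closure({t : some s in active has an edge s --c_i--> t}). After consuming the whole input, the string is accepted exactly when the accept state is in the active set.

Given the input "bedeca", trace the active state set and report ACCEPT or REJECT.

Answer: REJECT

Steps:
initial (ε-close {0}): {0,1,2,4,6}
'b' @ 1: {3,5,8}
'e' @ 2: {}  — no active states
rest 'deca' ignored (set empty)
final: {}; accept 1 not in set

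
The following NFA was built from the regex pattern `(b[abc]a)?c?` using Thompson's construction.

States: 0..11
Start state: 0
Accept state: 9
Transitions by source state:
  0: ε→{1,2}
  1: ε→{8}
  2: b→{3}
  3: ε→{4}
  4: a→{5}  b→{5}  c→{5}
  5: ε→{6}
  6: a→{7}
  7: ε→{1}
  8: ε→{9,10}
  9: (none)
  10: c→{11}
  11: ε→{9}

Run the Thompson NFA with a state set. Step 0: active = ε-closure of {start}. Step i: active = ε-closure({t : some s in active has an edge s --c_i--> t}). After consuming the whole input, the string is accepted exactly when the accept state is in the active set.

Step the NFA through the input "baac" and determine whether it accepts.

initial (ε-close {0}): {0,1,2,8,9,10}
'b' @ 1: {3,4}
'a' @ 2: {5,6}
'a' @ 3: {1,7,8,9,10}  [accepting]
'c' @ 4: {9,11}  [accepting]
end set {9,11} — state 9 in

Answer: ACCEPT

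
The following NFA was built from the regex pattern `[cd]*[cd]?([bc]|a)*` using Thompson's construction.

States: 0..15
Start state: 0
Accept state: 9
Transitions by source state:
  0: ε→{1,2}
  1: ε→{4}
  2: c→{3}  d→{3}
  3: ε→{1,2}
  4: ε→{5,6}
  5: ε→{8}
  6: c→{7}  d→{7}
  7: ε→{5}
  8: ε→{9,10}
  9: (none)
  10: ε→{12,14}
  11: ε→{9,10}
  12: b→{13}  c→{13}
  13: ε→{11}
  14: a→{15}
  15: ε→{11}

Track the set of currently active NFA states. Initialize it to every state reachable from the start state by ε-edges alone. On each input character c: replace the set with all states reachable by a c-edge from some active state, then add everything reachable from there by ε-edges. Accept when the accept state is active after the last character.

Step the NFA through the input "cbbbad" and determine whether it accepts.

Answer: REJECT

Steps:
initial (ε-close {0}): {0,1,2,4,5,6,8,9,10,12,14}
'c' @ 1: {1,2,3,4,5,6,7,8,9,10,11,12,13,14}  (accept∈set)
'b' @ 2: {9,10,11,12,13,14}  (accept∈set)
'b' @ 3: {9,10,11,12,13,14}  (accept∈set)
'b' @ 4: {9,10,11,12,13,14}  (accept∈set)
'a' @ 5: {9,10,11,12,14,15}  (accept∈set)
'd' @ 6: {}  — state set empty
after full input: {}  (accept=9 not in)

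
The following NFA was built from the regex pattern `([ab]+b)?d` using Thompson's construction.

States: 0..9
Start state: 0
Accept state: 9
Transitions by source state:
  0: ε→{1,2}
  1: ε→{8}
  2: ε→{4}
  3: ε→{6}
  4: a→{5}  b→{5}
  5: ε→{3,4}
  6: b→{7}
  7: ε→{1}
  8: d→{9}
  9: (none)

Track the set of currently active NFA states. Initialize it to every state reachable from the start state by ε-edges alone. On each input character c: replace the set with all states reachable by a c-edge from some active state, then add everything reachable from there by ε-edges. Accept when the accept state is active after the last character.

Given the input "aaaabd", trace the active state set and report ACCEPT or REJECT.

S₀ = ε-closure({0}) = {0,1,2,4,8}
'a' @ 1: {3,4,5,6}
'a' @ 2: {3,4,5,6}
'a' @ 3: {3,4,5,6}
'a' @ 4: {3,4,5,6}
'b' @ 5: {1,3,4,5,6,7,8}
'd' @ 6: {9}  ✓accept
after full input: {9}  (accept=9 in)

Answer: ACCEPT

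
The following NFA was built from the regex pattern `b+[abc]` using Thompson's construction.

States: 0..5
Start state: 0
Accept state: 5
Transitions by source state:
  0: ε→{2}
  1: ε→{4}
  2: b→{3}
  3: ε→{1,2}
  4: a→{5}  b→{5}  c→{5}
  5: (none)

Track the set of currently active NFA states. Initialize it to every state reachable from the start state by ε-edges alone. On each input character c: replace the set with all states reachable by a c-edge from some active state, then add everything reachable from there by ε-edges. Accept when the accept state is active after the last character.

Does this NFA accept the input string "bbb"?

Answer: ACCEPT

Derivation:
initial (ε-close {0}): {0,2}
'b' @ 1: {1,2,3,4}
'b' @ 2: {1,2,3,4,5}  ✓accept
'b' @ 3: {1,2,3,4,5}  ✓accept
end set {1,2,3,4,5} — state 5 in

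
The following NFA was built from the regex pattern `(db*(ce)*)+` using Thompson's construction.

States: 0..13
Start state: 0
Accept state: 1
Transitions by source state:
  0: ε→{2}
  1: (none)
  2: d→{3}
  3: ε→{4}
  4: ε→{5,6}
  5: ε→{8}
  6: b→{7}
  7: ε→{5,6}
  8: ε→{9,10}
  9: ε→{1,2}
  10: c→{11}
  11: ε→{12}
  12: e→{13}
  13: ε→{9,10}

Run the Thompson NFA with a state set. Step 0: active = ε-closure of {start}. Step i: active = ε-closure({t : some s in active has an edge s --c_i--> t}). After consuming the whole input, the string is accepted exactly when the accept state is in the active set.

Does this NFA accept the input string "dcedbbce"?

S₀ = ε-closure({0}) = {0,2}
'd' @ 1: {1,2,3,4,5,6,8,9,10}  ✓accept
'c' @ 2: {11,12}
'e' @ 3: {1,2,9,10,13}  ✓accept
'd' @ 4: {1,2,3,4,5,6,8,9,10}  ✓accept
'b' @ 5: {1,2,5,6,7,8,9,10}  ✓accept
'b' @ 6: {1,2,5,6,7,8,9,10}  ✓accept
'c' @ 7: {11,12}
'e' @ 8: {1,2,9,10,13}  ✓accept
after full input: {1,2,9,10,13}  (accept=1 in)

Answer: ACCEPT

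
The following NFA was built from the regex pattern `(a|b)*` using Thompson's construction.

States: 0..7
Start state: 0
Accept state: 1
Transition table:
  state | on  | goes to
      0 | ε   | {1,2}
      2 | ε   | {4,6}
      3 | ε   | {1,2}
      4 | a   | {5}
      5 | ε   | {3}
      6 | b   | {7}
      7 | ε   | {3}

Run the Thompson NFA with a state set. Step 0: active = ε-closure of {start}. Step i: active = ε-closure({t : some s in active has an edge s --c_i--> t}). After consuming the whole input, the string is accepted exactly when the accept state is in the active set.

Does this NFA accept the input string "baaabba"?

Answer: ACCEPT

Derivation:
initial (ε-close {0}): {0,1,2,4,6}
'b' @ 1: {1,2,3,4,6,7}  [accepting]
'a' @ 2: {1,2,3,4,5,6}  [accepting]
'a' @ 3: {1,2,3,4,5,6}  [accepting]
'a' @ 4: {1,2,3,4,5,6}  [accepting]
'b' @ 5: {1,2,3,4,6,7}  [accepting]
'b' @ 6: {1,2,3,4,6,7}  [accepting]
'a' @ 7: {1,2,3,4,5,6}  [accepting]
after full input: {1,2,3,4,5,6}  (accept=1 in)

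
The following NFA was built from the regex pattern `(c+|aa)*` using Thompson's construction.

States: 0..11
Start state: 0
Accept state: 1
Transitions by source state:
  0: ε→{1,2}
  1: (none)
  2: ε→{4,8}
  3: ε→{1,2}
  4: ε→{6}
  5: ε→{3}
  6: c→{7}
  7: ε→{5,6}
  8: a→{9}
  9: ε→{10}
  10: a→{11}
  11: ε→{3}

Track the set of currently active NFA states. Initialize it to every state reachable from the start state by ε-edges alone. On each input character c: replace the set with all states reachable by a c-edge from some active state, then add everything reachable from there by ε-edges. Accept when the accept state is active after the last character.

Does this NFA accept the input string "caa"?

Answer: ACCEPT

Trace:
start: ε-closure({0}) = {0,1,2,4,6,8}
'c' @ 1: {1,2,3,4,5,6,7,8}  (accept∈set)
'a' @ 2: {9,10}
'a' @ 3: {1,2,3,4,6,8,11}  (accept∈set)
after full input: {1,2,3,4,6,8,11}  (accept=1 in)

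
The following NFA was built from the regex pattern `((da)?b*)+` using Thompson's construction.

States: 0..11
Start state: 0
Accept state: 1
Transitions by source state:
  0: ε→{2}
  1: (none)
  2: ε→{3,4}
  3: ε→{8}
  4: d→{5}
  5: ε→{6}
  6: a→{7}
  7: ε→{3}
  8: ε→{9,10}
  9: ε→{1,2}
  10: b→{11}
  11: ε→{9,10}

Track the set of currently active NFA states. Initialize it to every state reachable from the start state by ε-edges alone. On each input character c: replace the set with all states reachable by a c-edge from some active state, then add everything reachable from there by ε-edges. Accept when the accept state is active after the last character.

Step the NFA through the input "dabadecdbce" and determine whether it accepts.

start: ε-closure({0}) = {0,1,2,3,4,8,9,10}
'd' @ 1: {5,6}
'a' @ 2: {1,2,3,4,7,8,9,10}  [accepting]
'b' @ 3: {1,2,3,4,8,9,10,11}  [accepting]
'a' @ 4: {}  — state set empty
rest 'decdbce' ignored (set empty)
after full input: {}  (accept=1 not in)

Answer: REJECT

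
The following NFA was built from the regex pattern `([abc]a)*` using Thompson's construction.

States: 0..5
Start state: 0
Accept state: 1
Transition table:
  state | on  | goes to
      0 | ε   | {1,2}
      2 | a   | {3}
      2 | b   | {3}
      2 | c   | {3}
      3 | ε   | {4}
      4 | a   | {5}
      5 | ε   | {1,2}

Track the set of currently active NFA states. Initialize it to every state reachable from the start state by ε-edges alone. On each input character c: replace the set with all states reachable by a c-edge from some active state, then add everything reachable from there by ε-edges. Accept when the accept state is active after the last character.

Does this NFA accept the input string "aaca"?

start: ε-closure({0}) = {0,1,2}
'a' @ 1: {3,4}
'a' @ 2: {1,2,5}  [accepting]
'c' @ 3: {3,4}
'a' @ 4: {1,2,5}  [accepting]
after full input: {1,2,5}  (accept=1 in)

Answer: ACCEPT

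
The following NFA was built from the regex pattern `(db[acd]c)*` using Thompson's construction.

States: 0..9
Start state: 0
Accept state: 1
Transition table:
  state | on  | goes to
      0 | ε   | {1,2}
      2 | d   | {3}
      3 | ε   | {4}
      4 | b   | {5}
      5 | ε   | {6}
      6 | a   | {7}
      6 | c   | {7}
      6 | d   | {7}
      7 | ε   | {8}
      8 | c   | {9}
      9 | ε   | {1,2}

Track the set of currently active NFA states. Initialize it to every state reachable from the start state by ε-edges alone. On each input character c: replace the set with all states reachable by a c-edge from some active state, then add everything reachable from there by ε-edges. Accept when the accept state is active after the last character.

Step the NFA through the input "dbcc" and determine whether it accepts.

Answer: ACCEPT

Trace:
start: ε-closure({0}) = {0,1,2}
'd' @ 1: {3,4}
'b' @ 2: {5,6}
'c' @ 3: {7,8}
'c' @ 4: {1,2,9}  [accepting]
after full input: {1,2,9}  (accept=1 in)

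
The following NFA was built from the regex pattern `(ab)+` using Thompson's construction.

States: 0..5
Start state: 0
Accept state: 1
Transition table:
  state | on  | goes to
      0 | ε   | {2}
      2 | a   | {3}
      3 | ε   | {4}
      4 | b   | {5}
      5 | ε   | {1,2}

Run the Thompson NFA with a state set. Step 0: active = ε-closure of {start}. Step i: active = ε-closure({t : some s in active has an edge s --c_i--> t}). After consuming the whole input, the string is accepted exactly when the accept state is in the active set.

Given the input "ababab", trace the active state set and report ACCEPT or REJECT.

start: ε-closure({0}) = {0,2}
'a' @ 1: {3,4}
'b' @ 2: {1,2,5}  [accepting]
'a' @ 3: {3,4}
'b' @ 4: {1,2,5}  [accepting]
'a' @ 5: {3,4}
'b' @ 6: {1,2,5}  [accepting]
final: {1,2,5}; accept 1 in set

Answer: ACCEPT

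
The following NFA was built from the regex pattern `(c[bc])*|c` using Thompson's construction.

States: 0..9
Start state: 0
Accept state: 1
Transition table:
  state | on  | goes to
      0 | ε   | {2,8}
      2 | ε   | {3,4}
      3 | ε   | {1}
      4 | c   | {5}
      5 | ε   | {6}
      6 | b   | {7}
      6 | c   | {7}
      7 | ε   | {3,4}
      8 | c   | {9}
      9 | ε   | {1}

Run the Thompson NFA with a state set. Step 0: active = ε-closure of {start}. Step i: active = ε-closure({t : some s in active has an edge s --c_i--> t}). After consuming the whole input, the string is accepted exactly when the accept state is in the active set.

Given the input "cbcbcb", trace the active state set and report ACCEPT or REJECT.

Answer: ACCEPT

Trace:
initial (ε-close {0}): {0,1,2,3,4,8}
'c' @ 1: {1,5,6,9}  ✓accept
'b' @ 2: {1,3,4,7}  ✓accept
'c' @ 3: {5,6}
'b' @ 4: {1,3,4,7}  ✓accept
'c' @ 5: {5,6}
'b' @ 6: {1,3,4,7}  ✓accept
final: {1,3,4,7}; accept 1 in set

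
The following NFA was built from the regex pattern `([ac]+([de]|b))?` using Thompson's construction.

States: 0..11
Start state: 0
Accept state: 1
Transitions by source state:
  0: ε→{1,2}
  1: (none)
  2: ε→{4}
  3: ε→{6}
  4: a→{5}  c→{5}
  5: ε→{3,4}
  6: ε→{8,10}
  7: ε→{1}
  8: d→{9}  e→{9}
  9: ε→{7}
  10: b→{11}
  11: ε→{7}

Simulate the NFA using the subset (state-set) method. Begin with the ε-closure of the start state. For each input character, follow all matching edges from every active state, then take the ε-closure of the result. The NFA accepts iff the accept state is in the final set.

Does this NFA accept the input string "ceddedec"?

Answer: REJECT

Derivation:
S₀ = ε-closure({0}) = {0,1,2,4}
'c' @ 1: {3,4,5,6,8,10}
'e' @ 2: {1,7,9}  [accepting]
'd' @ 3: {}  — state set empty
rest 'dedec' ignored (set empty)
after full input: {}  (accept=1 not in)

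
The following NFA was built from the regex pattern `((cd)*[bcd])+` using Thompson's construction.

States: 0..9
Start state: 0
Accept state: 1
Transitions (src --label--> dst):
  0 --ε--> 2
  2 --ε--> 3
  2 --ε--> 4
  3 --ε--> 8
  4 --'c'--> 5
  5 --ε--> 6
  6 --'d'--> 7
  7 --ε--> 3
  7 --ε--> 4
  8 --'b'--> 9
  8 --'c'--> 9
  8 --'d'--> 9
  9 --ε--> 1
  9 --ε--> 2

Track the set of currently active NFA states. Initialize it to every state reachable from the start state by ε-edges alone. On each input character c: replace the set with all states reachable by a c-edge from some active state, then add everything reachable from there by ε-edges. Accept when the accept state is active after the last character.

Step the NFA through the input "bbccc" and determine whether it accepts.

S₀ = ε-closure({0}) = {0,2,3,4,8}
'b' @ 1: {1,2,3,4,8,9}  [accepting]
'b' @ 2: {1,2,3,4,8,9}  [accepting]
'c' @ 3: {1,2,3,4,5,6,8,9}  [accepting]
'c' @ 4: {1,2,3,4,5,6,8,9}  [accepting]
'c' @ 5: {1,2,3,4,5,6,8,9}  [accepting]
after full input: {1,2,3,4,5,6,8,9}  (accept=1 in)

Answer: ACCEPT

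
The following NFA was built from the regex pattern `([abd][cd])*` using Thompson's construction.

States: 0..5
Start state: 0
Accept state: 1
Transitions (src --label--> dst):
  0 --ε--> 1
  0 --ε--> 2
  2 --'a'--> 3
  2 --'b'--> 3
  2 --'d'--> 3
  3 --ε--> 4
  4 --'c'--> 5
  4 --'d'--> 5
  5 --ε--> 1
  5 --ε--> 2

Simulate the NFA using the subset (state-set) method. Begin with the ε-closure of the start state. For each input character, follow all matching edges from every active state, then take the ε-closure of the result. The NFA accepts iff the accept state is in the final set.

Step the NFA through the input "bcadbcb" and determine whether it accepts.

start: ε-closure({0}) = {0,1,2}
'b' @ 1: {3,4}
'c' @ 2: {1,2,5}  (accept∈set)
'a' @ 3: {3,4}
'd' @ 4: {1,2,5}  (accept∈set)
'b' @ 5: {3,4}
'c' @ 6: {1,2,5}  (accept∈set)
'b' @ 7: {3,4}
final: {3,4}; accept 1 not in set

Answer: REJECT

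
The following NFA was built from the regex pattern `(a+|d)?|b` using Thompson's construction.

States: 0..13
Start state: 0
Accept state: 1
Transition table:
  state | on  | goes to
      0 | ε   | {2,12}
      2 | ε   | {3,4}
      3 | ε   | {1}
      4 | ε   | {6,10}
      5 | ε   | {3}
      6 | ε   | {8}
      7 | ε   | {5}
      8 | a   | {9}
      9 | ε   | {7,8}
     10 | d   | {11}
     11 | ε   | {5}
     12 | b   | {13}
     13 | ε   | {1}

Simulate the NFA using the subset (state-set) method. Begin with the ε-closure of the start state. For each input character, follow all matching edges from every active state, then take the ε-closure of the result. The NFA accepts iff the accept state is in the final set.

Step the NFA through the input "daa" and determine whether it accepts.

initial (ε-close {0}): {0,1,2,3,4,6,8,10,12}
'd' @ 1: {1,3,5,11}  ✓accept
'a' @ 2: {}  — dead — no transitions
rest 'a' ignored (set empty)
end set {} — state 1 not in

Answer: REJECT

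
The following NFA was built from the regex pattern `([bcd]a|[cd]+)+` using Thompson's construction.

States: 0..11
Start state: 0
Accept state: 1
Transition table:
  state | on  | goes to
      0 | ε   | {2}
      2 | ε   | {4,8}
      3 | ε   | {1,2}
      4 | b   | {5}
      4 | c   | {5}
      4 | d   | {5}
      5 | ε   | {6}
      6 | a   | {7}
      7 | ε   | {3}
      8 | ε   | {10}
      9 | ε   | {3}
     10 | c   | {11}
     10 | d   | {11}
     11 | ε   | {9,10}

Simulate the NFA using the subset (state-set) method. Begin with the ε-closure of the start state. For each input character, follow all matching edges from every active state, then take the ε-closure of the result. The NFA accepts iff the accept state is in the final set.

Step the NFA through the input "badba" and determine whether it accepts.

S₀ = ε-closure({0}) = {0,2,4,8,10}
'b' @ 1: {5,6}
'a' @ 2: {1,2,3,4,7,8,10}  ✓accept
'd' @ 3: {1,2,3,4,5,6,8,9,10,11}  ✓accept
'b' @ 4: {5,6}
'a' @ 5: {1,2,3,4,7,8,10}  ✓accept
final: {1,2,3,4,7,8,10}; accept 1 in set

Answer: ACCEPT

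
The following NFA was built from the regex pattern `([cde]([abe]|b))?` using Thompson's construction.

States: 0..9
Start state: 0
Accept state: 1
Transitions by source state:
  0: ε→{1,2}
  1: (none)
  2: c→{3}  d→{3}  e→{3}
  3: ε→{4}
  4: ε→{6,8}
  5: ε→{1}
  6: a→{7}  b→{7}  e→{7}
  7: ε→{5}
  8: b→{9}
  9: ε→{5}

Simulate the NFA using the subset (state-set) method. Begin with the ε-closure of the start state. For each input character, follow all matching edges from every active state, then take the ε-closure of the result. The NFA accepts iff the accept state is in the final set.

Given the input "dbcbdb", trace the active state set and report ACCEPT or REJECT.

Answer: REJECT

Steps:
start: ε-closure({0}) = {0,1,2}
'd' @ 1: {3,4,6,8}
'b' @ 2: {1,5,7,9}  (accept∈set)
'c' @ 3: {}  — no active states
rest 'bdb' ignored (set empty)
final: {}; accept 1 not in set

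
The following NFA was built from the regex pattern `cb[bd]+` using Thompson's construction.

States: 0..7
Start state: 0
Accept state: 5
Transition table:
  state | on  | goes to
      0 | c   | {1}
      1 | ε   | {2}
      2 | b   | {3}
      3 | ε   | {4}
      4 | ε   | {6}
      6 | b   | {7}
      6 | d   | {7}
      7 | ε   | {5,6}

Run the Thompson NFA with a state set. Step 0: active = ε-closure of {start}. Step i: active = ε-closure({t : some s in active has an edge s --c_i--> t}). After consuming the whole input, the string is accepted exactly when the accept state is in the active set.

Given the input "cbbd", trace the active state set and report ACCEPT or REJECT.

Answer: ACCEPT

Trace:
start: ε-closure({0}) = {0}
'c' @ 1: {1,2}
'b' @ 2: {3,4,6}
'b' @ 3: {5,6,7}  [accepting]
'd' @ 4: {5,6,7}  [accepting]
after full input: {5,6,7}  (accept=5 in)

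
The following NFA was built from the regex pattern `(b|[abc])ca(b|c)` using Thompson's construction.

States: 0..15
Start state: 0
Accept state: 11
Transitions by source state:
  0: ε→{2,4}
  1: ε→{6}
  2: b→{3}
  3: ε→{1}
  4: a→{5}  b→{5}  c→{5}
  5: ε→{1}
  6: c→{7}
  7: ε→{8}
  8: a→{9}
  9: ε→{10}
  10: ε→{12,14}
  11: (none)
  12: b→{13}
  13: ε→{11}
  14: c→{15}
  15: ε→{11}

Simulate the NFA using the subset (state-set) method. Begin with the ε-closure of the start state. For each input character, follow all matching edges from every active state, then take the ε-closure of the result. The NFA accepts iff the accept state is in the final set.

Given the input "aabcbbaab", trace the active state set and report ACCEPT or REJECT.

S₀ = ε-closure({0}) = {0,2,4}
'a' @ 1: {1,5,6}
'a' @ 2: {}  — no active states
rest 'bcbbaab' ignored (set empty)
after full input: {}  (accept=11 not in)

Answer: REJECT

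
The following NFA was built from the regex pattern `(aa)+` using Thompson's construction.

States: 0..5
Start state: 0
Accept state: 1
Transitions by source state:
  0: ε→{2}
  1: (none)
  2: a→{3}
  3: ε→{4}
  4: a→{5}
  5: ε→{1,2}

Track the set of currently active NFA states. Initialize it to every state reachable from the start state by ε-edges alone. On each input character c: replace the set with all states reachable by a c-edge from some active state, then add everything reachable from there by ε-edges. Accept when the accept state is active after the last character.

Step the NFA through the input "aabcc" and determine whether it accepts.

Answer: REJECT

Trace:
initial (ε-close {0}): {0,2}
'a' @ 1: {3,4}
'a' @ 2: {1,2,5}  [accepting]
'b' @ 3: {}  — dead — no transitions
rest 'cc' ignored (set empty)
final: {}; accept 1 not in set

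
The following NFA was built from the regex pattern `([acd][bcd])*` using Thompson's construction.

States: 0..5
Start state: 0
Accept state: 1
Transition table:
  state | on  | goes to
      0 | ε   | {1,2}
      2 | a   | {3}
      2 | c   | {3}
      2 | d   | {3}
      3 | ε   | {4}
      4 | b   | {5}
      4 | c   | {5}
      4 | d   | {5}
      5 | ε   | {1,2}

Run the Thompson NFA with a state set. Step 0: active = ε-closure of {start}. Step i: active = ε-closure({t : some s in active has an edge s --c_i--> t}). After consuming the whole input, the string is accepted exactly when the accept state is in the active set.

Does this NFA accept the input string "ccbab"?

S₀ = ε-closure({0}) = {0,1,2}
'c' @ 1: {3,4}
'c' @ 2: {1,2,5}  ✓accept
'b' @ 3: {}  — dead — no transitions
rest 'ab' ignored (set empty)
after full input: {}  (accept=1 not in)

Answer: REJECT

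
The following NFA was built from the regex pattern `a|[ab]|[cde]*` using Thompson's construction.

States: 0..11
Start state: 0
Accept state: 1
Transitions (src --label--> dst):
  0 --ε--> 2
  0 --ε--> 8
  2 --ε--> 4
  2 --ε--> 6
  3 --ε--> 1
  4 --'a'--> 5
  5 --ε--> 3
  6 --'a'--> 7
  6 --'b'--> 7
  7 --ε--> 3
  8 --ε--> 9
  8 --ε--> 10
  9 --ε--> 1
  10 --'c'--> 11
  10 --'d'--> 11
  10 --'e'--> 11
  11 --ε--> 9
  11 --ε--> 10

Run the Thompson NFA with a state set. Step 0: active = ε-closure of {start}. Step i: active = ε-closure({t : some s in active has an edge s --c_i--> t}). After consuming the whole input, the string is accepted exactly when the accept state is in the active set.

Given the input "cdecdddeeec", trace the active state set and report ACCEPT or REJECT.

Answer: ACCEPT

Steps:
start: ε-closure({0}) = {0,1,2,4,6,8,9,10}
'c' @ 1: {1,9,10,11}  ✓accept
'd' @ 2: {1,9,10,11}  ✓accept
'e' @ 3: {1,9,10,11}  ✓accept
'c' @ 4: {1,9,10,11}  ✓accept
'd' @ 5: {1,9,10,11}  ✓accept
'd' @ 6: {1,9,10,11}  ✓accept
'd' @ 7: {1,9,10,11}  ✓accept
'e' @ 8: {1,9,10,11}  ✓accept
'e' @ 9: {1,9,10,11}  ✓accept
'e' @ 10: {1,9,10,11}  ✓accept
'c' @ 11: {1,9,10,11}  ✓accept
after full input: {1,9,10,11}  (accept=1 in)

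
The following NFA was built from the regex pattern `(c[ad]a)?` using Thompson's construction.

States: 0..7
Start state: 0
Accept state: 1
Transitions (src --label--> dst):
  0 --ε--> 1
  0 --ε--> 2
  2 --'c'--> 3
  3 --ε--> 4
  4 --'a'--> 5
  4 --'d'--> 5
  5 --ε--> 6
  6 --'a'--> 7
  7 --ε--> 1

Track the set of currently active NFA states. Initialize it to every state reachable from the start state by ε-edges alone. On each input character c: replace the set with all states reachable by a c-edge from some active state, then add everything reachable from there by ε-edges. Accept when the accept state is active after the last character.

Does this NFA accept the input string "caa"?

start: ε-closure({0}) = {0,1,2}
'c' @ 1: {3,4}
'a' @ 2: {5,6}
'a' @ 3: {1,7}  ✓accept
after full input: {1,7}  (accept=1 in)

Answer: ACCEPT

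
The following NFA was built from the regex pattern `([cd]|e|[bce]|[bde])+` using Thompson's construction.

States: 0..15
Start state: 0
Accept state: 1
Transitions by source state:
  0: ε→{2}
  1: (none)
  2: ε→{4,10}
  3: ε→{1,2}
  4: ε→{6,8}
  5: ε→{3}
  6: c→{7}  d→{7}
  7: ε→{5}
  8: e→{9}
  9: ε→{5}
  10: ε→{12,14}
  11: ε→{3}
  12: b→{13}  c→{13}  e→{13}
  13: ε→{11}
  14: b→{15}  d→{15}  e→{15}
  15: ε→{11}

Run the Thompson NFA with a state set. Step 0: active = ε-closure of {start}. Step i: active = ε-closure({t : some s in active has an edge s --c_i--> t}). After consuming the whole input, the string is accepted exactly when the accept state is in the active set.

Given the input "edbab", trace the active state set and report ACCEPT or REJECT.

Answer: REJECT

Trace:
start: ε-closure({0}) = {0,2,4,6,8,10,12,14}
'e' @ 1: {1,2,3,4,5,6,8,9,10,11,12,13,14,15}  [accepting]
'd' @ 2: {1,2,3,4,5,6,7,8,10,11,12,14,15}  [accepting]
'b' @ 3: {1,2,3,4,6,8,10,11,12,13,14,15}  [accepting]
'a' @ 4: {}  — no active states
rest 'b' ignored (set empty)
after full input: {}  (accept=1 not in)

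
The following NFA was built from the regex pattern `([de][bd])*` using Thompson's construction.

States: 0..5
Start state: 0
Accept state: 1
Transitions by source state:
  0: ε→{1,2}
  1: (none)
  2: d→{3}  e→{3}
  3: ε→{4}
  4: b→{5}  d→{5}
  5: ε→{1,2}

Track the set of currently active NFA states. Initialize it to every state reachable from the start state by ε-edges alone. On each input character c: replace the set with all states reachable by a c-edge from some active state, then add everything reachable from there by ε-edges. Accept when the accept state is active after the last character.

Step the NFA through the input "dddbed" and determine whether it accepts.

Answer: ACCEPT

Steps:
initial (ε-close {0}): {0,1,2}
'd' @ 1: {3,4}
'd' @ 2: {1,2,5}  ✓accept
'd' @ 3: {3,4}
'b' @ 4: {1,2,5}  ✓accept
'e' @ 5: {3,4}
'd' @ 6: {1,2,5}  ✓accept
final: {1,2,5}; accept 1 in set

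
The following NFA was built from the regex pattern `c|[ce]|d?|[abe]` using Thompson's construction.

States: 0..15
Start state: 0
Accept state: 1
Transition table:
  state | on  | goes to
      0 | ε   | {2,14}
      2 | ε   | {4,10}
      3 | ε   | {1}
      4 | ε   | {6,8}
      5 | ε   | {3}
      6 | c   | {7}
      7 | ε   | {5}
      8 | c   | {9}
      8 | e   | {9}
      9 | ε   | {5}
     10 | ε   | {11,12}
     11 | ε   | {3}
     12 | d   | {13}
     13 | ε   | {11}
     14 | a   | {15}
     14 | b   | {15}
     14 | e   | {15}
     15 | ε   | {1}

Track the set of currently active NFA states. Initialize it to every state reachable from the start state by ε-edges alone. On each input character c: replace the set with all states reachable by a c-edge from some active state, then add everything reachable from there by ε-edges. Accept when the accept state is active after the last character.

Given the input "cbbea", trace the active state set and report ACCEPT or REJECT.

start: ε-closure({0}) = {0,1,2,3,4,6,8,10,11,12,14}
'c' @ 1: {1,3,5,7,9}  [accepting]
'b' @ 2: {}  — state set empty
rest 'bea' ignored (set empty)
end set {} — state 1 not in

Answer: REJECT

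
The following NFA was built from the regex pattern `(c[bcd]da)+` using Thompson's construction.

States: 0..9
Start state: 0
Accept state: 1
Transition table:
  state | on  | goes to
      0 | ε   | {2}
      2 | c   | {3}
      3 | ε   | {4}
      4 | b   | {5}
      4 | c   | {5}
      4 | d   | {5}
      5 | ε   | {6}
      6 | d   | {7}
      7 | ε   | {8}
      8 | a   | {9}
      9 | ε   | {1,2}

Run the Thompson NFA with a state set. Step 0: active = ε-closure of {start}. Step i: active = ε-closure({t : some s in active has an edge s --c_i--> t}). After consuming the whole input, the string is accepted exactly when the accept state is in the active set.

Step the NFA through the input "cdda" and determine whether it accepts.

Answer: ACCEPT

Steps:
S₀ = ε-closure({0}) = {0,2}
'c' @ 1: {3,4}
'd' @ 2: {5,6}
'd' @ 3: {7,8}
'a' @ 4: {1,2,9}  ✓accept
end set {1,2,9} — state 1 in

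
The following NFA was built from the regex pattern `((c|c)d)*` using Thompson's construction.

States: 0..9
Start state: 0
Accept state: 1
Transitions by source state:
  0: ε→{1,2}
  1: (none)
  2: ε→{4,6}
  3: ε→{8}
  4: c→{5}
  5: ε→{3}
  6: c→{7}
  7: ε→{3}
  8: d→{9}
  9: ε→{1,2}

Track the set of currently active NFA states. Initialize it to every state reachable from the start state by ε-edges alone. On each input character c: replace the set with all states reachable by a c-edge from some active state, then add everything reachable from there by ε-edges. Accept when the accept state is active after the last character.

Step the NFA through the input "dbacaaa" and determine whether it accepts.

initial (ε-close {0}): {0,1,2,4,6}
'd' @ 1: {}  — dead — no transitions
rest 'bacaaa' ignored (set empty)
after full input: {}  (accept=1 not in)

Answer: REJECT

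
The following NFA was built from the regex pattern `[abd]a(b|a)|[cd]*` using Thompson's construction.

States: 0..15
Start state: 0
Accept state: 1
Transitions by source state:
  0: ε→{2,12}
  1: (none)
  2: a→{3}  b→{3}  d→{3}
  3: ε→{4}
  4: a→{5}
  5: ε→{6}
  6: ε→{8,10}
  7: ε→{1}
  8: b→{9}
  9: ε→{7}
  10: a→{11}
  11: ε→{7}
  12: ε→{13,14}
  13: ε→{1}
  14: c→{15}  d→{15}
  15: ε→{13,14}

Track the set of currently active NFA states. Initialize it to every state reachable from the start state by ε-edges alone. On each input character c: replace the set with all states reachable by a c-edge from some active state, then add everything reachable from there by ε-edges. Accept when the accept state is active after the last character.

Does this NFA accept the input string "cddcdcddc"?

S₀ = ε-closure({0}) = {0,1,2,12,13,14}
'c' @ 1: {1,13,14,15}  ✓accept
'd' @ 2: {1,13,14,15}  ✓accept
'd' @ 3: {1,13,14,15}  ✓accept
'c' @ 4: {1,13,14,15}  ✓accept
'd' @ 5: {1,13,14,15}  ✓accept
'c' @ 6: {1,13,14,15}  ✓accept
'd' @ 7: {1,13,14,15}  ✓accept
'd' @ 8: {1,13,14,15}  ✓accept
'c' @ 9: {1,13,14,15}  ✓accept
after full input: {1,13,14,15}  (accept=1 in)

Answer: ACCEPT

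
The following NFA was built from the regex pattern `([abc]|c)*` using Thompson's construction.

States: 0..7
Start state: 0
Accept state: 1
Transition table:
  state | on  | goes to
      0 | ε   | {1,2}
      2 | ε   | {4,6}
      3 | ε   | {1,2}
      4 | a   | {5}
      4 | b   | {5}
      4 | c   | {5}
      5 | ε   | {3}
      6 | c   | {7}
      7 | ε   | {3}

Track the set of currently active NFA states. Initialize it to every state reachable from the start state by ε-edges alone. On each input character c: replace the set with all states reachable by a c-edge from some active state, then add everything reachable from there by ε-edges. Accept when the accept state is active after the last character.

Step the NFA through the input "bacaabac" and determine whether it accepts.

Answer: ACCEPT

Steps:
S₀ = ε-closure({0}) = {0,1,2,4,6}
'b' @ 1: {1,2,3,4,5,6}  ✓accept
'a' @ 2: {1,2,3,4,5,6}  ✓accept
'c' @ 3: {1,2,3,4,5,6,7}  ✓accept
'a' @ 4: {1,2,3,4,5,6}  ✓accept
'a' @ 5: {1,2,3,4,5,6}  ✓accept
'b' @ 6: {1,2,3,4,5,6}  ✓accept
'a' @ 7: {1,2,3,4,5,6}  ✓accept
'c' @ 8: {1,2,3,4,5,6,7}  ✓accept
after full input: {1,2,3,4,5,6,7}  (accept=1 in)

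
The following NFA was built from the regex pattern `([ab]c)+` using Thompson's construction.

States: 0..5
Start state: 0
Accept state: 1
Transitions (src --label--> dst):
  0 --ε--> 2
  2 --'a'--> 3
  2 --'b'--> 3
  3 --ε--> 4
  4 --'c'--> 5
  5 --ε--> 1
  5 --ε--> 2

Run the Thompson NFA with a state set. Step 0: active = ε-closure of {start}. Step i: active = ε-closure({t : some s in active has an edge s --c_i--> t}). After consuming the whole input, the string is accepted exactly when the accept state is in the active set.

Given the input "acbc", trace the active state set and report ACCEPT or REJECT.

start: ε-closure({0}) = {0,2}
'a' @ 1: {3,4}
'c' @ 2: {1,2,5}  [accepting]
'b' @ 3: {3,4}
'c' @ 4: {1,2,5}  [accepting]
end set {1,2,5} — state 1 in

Answer: ACCEPT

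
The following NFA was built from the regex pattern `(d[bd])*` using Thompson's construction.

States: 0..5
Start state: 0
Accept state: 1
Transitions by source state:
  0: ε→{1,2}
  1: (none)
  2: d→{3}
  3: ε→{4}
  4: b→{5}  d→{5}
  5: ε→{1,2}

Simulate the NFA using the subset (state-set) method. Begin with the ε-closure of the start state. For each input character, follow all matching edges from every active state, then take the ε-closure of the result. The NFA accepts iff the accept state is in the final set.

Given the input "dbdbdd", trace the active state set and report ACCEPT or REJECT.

Answer: ACCEPT

Derivation:
initial (ε-close {0}): {0,1,2}
'd' @ 1: {3,4}
'b' @ 2: {1,2,5}  [accepting]
'd' @ 3: {3,4}
'b' @ 4: {1,2,5}  [accepting]
'd' @ 5: {3,4}
'd' @ 6: {1,2,5}  [accepting]
final: {1,2,5}; accept 1 in set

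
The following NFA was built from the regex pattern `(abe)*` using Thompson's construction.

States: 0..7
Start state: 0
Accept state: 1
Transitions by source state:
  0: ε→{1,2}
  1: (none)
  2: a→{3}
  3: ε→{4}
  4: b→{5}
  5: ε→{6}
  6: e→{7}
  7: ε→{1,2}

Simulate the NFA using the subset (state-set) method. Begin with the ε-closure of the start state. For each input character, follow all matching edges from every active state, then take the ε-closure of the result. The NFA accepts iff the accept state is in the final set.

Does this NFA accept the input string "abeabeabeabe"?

Answer: ACCEPT

Steps:
initial (ε-close {0}): {0,1,2}
'a' @ 1: {3,4}
'b' @ 2: {5,6}
'e' @ 3: {1,2,7}  [accepting]
'a' @ 4: {3,4}
'b' @ 5: {5,6}
'e' @ 6: {1,2,7}  [accepting]
'a' @ 7: {3,4}
'b' @ 8: {5,6}
'e' @ 9: {1,2,7}  [accepting]
'a' @ 10: {3,4}
'b' @ 11: {5,6}
'e' @ 12: {1,2,7}  [accepting]
after full input: {1,2,7}  (accept=1 in)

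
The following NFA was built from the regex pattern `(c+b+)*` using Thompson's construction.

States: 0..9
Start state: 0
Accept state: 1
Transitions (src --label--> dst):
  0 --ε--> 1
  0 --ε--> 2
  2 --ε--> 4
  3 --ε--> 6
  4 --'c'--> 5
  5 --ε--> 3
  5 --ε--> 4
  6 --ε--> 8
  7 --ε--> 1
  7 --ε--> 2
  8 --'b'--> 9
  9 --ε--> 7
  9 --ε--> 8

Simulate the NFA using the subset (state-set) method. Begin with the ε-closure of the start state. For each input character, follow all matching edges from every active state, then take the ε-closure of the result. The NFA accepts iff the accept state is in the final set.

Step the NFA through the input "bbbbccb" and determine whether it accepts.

Answer: REJECT

Steps:
S₀ = ε-closure({0}) = {0,1,2,4}
'b' @ 1: {}  — no active states
rest 'bbbccb' ignored (set empty)
end set {} — state 1 not in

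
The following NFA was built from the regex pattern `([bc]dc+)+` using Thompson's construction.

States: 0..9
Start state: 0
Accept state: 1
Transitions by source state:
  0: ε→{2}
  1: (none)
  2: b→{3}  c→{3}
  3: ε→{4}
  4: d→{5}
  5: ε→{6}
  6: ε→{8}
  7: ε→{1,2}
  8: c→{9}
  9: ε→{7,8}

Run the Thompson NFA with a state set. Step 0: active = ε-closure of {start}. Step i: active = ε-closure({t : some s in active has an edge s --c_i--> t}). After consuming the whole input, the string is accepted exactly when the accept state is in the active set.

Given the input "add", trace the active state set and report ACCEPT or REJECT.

Answer: REJECT

Derivation:
start: ε-closure({0}) = {0,2}
'a' @ 1: {}  — no active states
rest 'dd' ignored (set empty)
after full input: {}  (accept=1 not in)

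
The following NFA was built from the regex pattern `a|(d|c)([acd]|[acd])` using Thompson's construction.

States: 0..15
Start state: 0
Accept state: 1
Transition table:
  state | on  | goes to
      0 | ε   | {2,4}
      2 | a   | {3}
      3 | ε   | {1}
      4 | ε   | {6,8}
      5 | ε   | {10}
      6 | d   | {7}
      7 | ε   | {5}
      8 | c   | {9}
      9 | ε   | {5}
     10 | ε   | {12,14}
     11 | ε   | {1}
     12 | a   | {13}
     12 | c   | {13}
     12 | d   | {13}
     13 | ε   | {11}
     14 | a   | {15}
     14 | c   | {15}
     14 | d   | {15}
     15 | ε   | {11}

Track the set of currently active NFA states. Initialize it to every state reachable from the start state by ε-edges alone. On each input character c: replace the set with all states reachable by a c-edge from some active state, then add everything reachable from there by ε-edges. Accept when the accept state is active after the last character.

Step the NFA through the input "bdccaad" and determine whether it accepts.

Answer: REJECT

Derivation:
start: ε-closure({0}) = {0,2,4,6,8}
'b' @ 1: {}  — dead — no transitions
rest 'dccaad' ignored (set empty)
after full input: {}  (accept=1 not in)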